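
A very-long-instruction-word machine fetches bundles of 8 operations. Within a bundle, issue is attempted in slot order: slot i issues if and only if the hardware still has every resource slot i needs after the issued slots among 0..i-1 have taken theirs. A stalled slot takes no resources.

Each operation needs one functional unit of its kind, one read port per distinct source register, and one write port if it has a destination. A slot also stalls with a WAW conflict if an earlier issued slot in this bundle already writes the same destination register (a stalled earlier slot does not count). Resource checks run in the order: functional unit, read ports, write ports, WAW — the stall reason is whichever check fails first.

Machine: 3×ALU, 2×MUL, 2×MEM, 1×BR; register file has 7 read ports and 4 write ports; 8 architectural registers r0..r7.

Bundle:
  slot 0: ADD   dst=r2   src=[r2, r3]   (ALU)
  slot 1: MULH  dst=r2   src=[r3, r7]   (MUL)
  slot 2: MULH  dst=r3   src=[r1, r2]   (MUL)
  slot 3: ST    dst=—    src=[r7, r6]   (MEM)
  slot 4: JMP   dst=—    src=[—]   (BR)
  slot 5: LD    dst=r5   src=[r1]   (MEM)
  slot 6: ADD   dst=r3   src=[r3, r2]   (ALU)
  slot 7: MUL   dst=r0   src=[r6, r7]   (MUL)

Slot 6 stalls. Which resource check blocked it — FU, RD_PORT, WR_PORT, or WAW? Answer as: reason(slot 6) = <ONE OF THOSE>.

reason(slot 6) = RD_PORT

#0 ALU src=r2,r3 dispatched  <A:2 Mu:2 Ld:2 B:1 rd:5 wr:3>
#1 MUL src=r3,r7 held:WAW  <A:2 Mu:2 Ld:2 B:1 rd:5 wr:3>
#2 MUL src=r1,r2 dispatched  <A:2 Mu:1 Ld:2 B:1 rd:3 wr:2>
#3 MEM src=r7,r6 dispatched  <A:2 Mu:1 Ld:1 B:1 rd:1 wr:2>
#4 BR src=- dispatched  <A:2 Mu:1 Ld:1 B:0 rd:1 wr:2>
#5 MEM src=r1 dispatched  <A:2 Mu:1 Ld:0 B:0 rd:0 wr:1>
#6 ALU src=r3,r2 held:RD_PORT  <A:2 Mu:1 Ld:0 B:0 rd:0 wr:1>
#7 MUL src=r6,r7 held:RD_PORT  <A:2 Mu:1 Ld:0 B:0 rd:0 wr:1>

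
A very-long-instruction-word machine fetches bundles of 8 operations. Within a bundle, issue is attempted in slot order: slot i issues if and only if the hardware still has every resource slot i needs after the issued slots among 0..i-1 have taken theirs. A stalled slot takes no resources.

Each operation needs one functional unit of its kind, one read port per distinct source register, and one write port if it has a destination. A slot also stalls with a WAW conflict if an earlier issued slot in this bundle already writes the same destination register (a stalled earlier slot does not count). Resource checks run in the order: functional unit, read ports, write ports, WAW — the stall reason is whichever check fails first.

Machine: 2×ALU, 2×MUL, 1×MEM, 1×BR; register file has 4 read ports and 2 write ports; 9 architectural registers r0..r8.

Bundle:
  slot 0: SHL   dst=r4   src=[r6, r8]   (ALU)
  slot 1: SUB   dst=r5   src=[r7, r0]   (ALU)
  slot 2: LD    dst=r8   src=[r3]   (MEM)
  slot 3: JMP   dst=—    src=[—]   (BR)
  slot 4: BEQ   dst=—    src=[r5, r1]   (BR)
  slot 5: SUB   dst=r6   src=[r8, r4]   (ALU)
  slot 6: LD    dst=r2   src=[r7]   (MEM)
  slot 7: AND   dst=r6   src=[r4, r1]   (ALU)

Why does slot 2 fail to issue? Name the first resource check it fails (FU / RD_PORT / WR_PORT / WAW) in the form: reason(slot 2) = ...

reason(slot 2) = RD_PORT

(0) want 1×ALU +2rd +1wr — yes → AL1|MU2|ME1|BR1|rd2|wr1
(1) want 1×ALU +2rd +1wr — yes → AL0|MU2|ME1|BR1|rd0|wr0
(2) want 1×MEM +1rd +1wr — RD_PORT → AL0|MU2|ME1|BR1|rd0|wr0
(3) want 1×BR +0rd +0wr — yes → AL0|MU2|ME1|BR0|rd0|wr0
(4) want 1×BR +2rd +0wr — FU → AL0|MU2|ME1|BR0|rd0|wr0
(5) want 1×ALU +2rd +1wr — FU → AL0|MU2|ME1|BR0|rd0|wr0
(6) want 1×MEM +1rd +1wr — RD_PORT → AL0|MU2|ME1|BR0|rd0|wr0
(7) want 1×ALU +2rd +1wr — FU → AL0|MU2|ME1|BR0|rd0|wr0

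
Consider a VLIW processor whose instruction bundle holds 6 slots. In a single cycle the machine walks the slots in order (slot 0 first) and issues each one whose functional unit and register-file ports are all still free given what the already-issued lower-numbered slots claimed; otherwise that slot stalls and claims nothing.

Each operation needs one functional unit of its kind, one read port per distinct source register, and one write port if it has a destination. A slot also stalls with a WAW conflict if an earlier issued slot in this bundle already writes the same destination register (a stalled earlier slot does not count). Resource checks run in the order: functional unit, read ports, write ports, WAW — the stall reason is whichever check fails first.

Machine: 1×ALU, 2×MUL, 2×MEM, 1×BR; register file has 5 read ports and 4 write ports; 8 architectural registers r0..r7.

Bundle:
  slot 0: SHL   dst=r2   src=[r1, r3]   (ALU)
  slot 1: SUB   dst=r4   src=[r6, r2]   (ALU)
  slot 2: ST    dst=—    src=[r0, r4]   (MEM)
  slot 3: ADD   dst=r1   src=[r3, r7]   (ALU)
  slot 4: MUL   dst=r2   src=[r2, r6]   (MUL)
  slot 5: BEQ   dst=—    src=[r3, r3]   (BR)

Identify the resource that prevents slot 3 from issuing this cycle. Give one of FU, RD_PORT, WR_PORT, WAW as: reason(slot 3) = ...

reason(slot 3) = FU

#0 ALU src=r1,r3 dispatched  <A:0 Mu:2 Ld:2 B:1 rd:3 wr:3>
#1 ALU src=r6,r2 held:FU  <A:0 Mu:2 Ld:2 B:1 rd:3 wr:3>
#2 MEM src=r0,r4 dispatched  <A:0 Mu:2 Ld:1 B:1 rd:1 wr:3>
#3 ALU src=r3,r7 held:FU  <A:0 Mu:2 Ld:1 B:1 rd:1 wr:3>
#4 MUL src=r2,r6 held:RD_PORT  <A:0 Mu:2 Ld:1 B:1 rd:1 wr:3>
#5 BR src=r3,r3 dispatched  <A:0 Mu:2 Ld:1 B:0 rd:0 wr:3>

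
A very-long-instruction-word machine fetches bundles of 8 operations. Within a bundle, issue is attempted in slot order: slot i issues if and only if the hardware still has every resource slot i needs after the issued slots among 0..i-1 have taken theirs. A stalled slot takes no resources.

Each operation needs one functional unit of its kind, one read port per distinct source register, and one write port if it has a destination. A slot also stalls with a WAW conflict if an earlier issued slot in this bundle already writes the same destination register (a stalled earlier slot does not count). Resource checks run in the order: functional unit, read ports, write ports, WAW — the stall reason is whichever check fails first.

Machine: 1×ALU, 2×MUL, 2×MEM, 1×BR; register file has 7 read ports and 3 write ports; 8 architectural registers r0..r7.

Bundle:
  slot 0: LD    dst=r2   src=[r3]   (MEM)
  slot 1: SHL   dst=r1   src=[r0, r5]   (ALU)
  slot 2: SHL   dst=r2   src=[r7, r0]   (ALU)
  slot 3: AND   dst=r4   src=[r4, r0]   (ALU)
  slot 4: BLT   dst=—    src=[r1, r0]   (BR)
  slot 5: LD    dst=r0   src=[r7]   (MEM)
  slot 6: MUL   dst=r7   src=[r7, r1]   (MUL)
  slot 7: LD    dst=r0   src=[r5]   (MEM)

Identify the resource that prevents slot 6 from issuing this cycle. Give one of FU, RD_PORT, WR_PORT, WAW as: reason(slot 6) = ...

#0 MEM src=r3 dispatched  <A:1 Mu:2 Ld:1 B:1 rd:6 wr:2>
#1 ALU src=r0,r5 dispatched  <A:0 Mu:2 Ld:1 B:1 rd:4 wr:1>
#2 ALU src=r7,r0 held:FU  <A:0 Mu:2 Ld:1 B:1 rd:4 wr:1>
#3 ALU src=r4,r0 held:FU  <A:0 Mu:2 Ld:1 B:1 rd:4 wr:1>
#4 BR src=r1,r0 dispatched  <A:0 Mu:2 Ld:1 B:0 rd:2 wr:1>
#5 MEM src=r7 dispatched  <A:0 Mu:2 Ld:0 B:0 rd:1 wr:0>
#6 MUL src=r7,r1 held:RD_PORT  <A:0 Mu:2 Ld:0 B:0 rd:1 wr:0>
#7 MEM src=r5 held:FU  <A:0 Mu:2 Ld:0 B:0 rd:1 wr:0>

reason(slot 6) = RD_PORT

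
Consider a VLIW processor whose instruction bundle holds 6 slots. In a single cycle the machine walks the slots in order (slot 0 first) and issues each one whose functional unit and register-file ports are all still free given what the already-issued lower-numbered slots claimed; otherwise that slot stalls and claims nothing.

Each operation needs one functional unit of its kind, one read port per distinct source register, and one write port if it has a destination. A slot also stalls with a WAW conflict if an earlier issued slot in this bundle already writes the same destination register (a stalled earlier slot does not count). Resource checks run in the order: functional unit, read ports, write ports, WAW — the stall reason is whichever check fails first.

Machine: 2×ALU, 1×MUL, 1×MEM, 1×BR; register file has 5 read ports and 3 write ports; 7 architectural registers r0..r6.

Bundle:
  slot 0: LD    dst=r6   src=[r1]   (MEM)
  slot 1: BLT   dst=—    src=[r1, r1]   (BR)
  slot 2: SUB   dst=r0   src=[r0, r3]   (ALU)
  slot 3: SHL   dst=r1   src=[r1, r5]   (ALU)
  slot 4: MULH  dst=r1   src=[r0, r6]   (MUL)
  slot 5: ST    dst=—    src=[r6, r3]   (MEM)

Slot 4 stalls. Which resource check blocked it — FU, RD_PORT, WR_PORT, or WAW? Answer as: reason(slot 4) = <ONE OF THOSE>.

(0) want 1×MEM +1rd +1wr — yes → AL2|MU1|ME0|BR1|rd4|wr2
(1) want 1×BR +1rd +0wr — yes → AL2|MU1|ME0|BR0|rd3|wr2
(2) want 1×ALU +2rd +1wr — yes → AL1|MU1|ME0|BR0|rd1|wr1
(3) want 1×ALU +2rd +1wr — RD_PORT → AL1|MU1|ME0|BR0|rd1|wr1
(4) want 1×MUL +2rd +1wr — RD_PORT → AL1|MU1|ME0|BR0|rd1|wr1
(5) want 1×MEM +2rd +0wr — FU → AL1|MU1|ME0|BR0|rd1|wr1

reason(slot 4) = RD_PORT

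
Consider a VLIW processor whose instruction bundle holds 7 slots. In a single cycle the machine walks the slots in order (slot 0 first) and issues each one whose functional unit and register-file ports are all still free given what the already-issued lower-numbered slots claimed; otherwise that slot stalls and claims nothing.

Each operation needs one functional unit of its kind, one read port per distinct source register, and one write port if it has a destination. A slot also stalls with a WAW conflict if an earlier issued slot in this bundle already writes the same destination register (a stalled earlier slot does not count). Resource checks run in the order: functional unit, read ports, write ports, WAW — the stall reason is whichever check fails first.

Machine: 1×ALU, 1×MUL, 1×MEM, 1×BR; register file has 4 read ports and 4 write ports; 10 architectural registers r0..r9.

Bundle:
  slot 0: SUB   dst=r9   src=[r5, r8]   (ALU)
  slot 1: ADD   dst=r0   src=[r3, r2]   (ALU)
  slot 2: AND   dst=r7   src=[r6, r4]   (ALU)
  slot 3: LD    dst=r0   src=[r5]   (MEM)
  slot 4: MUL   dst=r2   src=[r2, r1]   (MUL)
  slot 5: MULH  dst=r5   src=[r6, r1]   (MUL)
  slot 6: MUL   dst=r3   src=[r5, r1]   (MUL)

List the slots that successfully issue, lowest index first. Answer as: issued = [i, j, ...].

issued = [0, 3]

(0) want 1×ALU +2rd +1wr — yes → AL0|MU1|ME1|BR1|rd2|wr3
(1) want 1×ALU +2rd +1wr — FU → AL0|MU1|ME1|BR1|rd2|wr3
(2) want 1×ALU +2rd +1wr — FU → AL0|MU1|ME1|BR1|rd2|wr3
(3) want 1×MEM +1rd +1wr — yes → AL0|MU1|ME0|BR1|rd1|wr2
(4) want 1×MUL +2rd +1wr — RD_PORT → AL0|MU1|ME0|BR1|rd1|wr2
(5) want 1×MUL +2rd +1wr — RD_PORT → AL0|MU1|ME0|BR1|rd1|wr2
(6) want 1×MUL +2rd +1wr — RD_PORT → AL0|MU1|ME0|BR1|rd1|wr2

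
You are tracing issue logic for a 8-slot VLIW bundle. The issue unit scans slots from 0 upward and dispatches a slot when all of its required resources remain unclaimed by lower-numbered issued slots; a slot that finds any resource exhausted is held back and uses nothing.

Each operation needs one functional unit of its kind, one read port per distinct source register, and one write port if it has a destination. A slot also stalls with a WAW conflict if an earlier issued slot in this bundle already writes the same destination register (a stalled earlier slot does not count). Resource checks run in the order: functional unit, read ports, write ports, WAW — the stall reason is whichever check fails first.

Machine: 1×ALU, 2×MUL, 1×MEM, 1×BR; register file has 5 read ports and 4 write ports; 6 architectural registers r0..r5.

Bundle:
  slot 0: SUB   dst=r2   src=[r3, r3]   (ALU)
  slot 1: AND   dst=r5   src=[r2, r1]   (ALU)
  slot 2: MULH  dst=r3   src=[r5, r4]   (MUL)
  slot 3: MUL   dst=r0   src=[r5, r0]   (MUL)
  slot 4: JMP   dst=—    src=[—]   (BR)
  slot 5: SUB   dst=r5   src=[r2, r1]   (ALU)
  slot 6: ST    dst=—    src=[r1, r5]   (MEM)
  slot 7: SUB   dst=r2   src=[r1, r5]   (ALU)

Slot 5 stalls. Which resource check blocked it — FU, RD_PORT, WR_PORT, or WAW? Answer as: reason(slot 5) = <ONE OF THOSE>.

reason(slot 5) = FU

  0. ALU→r2 ⇒ go  {0A/2Mu/1Ld/1B | 4r 3w}
  1. ALU→r5 ⇒ no(FU)  {0A/2Mu/1Ld/1B | 4r 3w}
  2. MUL→r3 ⇒ go  {0A/1Mu/1Ld/1B | 2r 2w}
  3. MUL→r0 ⇒ go  {0A/0Mu/1Ld/1B | 0r 1w}
  4. BR ⇒ go  {0A/0Mu/1Ld/0B | 0r 1w}
  5. ALU→r5 ⇒ no(FU)  {0A/0Mu/1Ld/0B | 0r 1w}
  6. MEM ⇒ no(RD_PORT)  {0A/0Mu/1Ld/0B | 0r 1w}
  7. ALU→r2 ⇒ no(FU)  {0A/0Mu/1Ld/0B | 0r 1w}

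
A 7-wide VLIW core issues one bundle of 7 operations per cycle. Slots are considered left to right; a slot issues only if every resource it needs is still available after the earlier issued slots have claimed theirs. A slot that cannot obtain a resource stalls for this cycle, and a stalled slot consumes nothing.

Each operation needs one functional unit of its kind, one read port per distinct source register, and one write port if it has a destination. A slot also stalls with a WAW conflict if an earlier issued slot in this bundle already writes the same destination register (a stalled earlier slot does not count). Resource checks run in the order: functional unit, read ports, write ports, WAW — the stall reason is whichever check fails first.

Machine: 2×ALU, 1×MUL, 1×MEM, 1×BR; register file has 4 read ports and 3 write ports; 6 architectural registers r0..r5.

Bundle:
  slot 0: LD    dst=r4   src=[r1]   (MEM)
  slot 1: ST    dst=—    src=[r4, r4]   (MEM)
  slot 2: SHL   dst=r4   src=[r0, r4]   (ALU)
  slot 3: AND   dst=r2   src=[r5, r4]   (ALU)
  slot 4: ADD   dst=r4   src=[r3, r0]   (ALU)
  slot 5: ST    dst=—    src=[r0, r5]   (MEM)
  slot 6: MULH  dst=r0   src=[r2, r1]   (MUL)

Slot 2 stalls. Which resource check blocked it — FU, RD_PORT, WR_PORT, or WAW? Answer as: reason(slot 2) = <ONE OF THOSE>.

(0) want 1×MEM +1rd +1wr — yes → AL2|MU1|ME0|BR1|rd3|wr2
(1) want 1×MEM +1rd +0wr — FU → AL2|MU1|ME0|BR1|rd3|wr2
(2) want 1×ALU +2rd +1wr — WAW → AL2|MU1|ME0|BR1|rd3|wr2
(3) want 1×ALU +2rd +1wr — yes → AL1|MU1|ME0|BR1|rd1|wr1
(4) want 1×ALU +2rd +1wr — RD_PORT → AL1|MU1|ME0|BR1|rd1|wr1
(5) want 1×MEM +2rd +0wr — FU → AL1|MU1|ME0|BR1|rd1|wr1
(6) want 1×MUL +2rd +1wr — RD_PORT → AL1|MU1|ME0|BR1|rd1|wr1

reason(slot 2) = WAW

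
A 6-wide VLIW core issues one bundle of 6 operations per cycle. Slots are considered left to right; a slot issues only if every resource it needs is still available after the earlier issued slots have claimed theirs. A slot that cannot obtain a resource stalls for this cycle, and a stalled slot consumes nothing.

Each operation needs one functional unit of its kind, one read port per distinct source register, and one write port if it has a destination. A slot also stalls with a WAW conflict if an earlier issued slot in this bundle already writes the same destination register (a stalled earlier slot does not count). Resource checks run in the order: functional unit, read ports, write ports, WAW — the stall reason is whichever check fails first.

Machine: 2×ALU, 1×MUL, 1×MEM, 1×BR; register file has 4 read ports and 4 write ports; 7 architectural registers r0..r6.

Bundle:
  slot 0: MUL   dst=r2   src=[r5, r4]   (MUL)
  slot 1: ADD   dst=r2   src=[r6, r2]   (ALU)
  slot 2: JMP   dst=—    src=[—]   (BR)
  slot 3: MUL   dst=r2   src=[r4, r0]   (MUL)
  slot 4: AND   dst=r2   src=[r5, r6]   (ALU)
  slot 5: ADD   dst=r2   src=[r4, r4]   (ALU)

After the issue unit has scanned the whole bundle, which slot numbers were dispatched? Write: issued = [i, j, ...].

issued = [0, 2]

  0. MUL→r2 ⇒ go  {2A/0Mu/1Ld/1B | 2r 3w}
  1. ALU→r2 ⇒ no(WAW)  {2A/0Mu/1Ld/1B | 2r 3w}
  2. BR ⇒ go  {2A/0Mu/1Ld/0B | 2r 3w}
  3. MUL→r2 ⇒ no(FU)  {2A/0Mu/1Ld/0B | 2r 3w}
  4. ALU→r2 ⇒ no(WAW)  {2A/0Mu/1Ld/0B | 2r 3w}
  5. ALU→r2 ⇒ no(WAW)  {2A/0Mu/1Ld/0B | 2r 3w}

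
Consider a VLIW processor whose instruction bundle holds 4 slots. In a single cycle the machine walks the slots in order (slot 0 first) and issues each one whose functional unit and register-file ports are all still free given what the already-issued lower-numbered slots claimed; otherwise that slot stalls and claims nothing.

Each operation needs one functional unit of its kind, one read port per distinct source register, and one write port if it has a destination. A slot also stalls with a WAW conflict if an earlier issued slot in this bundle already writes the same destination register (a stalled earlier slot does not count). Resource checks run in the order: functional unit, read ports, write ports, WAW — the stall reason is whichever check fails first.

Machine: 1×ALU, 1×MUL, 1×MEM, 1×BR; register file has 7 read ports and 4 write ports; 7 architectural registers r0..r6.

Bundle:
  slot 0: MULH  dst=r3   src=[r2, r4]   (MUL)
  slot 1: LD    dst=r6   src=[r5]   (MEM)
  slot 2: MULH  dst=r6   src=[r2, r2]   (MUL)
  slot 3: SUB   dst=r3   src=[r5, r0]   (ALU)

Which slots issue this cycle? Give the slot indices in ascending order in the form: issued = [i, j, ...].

(0) want 1×MUL +2rd +1wr — yes → AL1|MU0|ME1|BR1|rd5|wr3
(1) want 1×MEM +1rd +1wr — yes → AL1|MU0|ME0|BR1|rd4|wr2
(2) want 1×MUL +1rd +1wr — FU → AL1|MU0|ME0|BR1|rd4|wr2
(3) want 1×ALU +2rd +1wr — WAW → AL1|MU0|ME0|BR1|rd4|wr2

issued = [0, 1]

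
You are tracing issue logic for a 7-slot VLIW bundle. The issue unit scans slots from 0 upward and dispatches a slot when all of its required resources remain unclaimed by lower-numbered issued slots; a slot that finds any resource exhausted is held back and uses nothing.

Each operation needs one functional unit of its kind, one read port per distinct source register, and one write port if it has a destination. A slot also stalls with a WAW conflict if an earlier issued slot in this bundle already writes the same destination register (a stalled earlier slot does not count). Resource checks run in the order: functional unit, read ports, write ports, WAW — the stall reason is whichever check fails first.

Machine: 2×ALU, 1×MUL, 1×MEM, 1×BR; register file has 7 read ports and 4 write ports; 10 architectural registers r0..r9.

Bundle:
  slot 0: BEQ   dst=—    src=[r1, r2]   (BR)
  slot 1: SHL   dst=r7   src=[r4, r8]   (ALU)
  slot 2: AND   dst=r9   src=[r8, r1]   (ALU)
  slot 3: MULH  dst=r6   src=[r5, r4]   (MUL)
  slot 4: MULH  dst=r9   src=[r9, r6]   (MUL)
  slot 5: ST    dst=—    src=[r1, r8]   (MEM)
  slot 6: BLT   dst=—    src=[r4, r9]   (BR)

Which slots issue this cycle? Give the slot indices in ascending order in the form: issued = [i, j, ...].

issued = [0, 1, 2]

slot 0 (BR): ISSUE — free A2,Mu1,Ld1,B0 rp5 wp4
slot 1 (ALU): ISSUE — free A1,Mu1,Ld1,B0 rp3 wp3
slot 2 (ALU): ISSUE — free A0,Mu1,Ld1,B0 rp1 wp2
slot 3 (MUL): stall RD_PORT — free A0,Mu1,Ld1,B0 rp1 wp2
slot 4 (MUL): stall RD_PORT — free A0,Mu1,Ld1,B0 rp1 wp2
slot 5 (MEM): stall RD_PORT — free A0,Mu1,Ld1,B0 rp1 wp2
slot 6 (BR): stall FU — free A0,Mu1,Ld1,B0 rp1 wp2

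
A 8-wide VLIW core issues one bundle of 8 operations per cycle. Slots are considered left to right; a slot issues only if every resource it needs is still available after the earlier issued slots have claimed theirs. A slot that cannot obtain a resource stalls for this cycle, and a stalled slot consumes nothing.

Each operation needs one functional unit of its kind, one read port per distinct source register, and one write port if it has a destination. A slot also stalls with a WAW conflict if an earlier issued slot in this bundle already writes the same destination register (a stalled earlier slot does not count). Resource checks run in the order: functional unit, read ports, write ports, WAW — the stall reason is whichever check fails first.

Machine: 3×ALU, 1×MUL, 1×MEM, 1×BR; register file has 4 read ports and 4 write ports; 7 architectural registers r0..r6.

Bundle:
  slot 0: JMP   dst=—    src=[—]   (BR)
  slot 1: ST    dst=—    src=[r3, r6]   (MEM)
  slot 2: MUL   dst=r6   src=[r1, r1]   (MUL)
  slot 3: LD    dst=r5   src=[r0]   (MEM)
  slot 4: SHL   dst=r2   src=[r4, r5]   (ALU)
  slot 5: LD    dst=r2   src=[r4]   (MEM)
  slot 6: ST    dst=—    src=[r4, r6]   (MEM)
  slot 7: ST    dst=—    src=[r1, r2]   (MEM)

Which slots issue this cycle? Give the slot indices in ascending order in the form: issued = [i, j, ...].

[0] BR needs rd=0 wr=0: ok; after: ALU=3 MUL=1 MEM=1 BR=0, R=4, W=4
[1] MEM needs rd=2 wr=0: ok; after: ALU=3 MUL=1 MEM=0 BR=0, R=2, W=4
[2] MUL needs rd=1 wr=1: ok; after: ALU=3 MUL=0 MEM=0 BR=0, R=1, W=3
[3] MEM needs rd=1 wr=1: FU; after: ALU=3 MUL=0 MEM=0 BR=0, R=1, W=3
[4] ALU needs rd=2 wr=1: RD_PORT; after: ALU=3 MUL=0 MEM=0 BR=0, R=1, W=3
[5] MEM needs rd=1 wr=1: FU; after: ALU=3 MUL=0 MEM=0 BR=0, R=1, W=3
[6] MEM needs rd=2 wr=0: FU; after: ALU=3 MUL=0 MEM=0 BR=0, R=1, W=3
[7] MEM needs rd=2 wr=0: FU; after: ALU=3 MUL=0 MEM=0 BR=0, R=1, W=3

issued = [0, 1, 2]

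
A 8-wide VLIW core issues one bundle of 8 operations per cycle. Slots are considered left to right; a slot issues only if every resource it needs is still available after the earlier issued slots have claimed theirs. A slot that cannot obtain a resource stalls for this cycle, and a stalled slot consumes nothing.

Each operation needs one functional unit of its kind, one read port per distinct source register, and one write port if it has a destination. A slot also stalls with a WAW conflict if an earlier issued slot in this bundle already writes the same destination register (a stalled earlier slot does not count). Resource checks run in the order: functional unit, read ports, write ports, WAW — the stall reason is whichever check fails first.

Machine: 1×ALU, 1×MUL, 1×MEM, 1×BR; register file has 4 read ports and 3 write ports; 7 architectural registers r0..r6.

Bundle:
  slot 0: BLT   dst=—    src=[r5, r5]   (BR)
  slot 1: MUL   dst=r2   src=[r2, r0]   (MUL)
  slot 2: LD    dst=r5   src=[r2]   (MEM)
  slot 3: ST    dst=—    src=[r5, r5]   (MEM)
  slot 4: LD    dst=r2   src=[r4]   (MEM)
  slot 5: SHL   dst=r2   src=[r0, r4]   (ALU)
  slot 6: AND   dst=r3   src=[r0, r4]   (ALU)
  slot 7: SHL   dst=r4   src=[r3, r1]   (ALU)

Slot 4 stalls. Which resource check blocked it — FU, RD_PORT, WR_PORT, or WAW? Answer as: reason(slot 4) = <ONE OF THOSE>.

(0) want 1×BR +1rd +0wr — yes → AL1|MU1|ME1|BR0|rd3|wr3
(1) want 1×MUL +2rd +1wr — yes → AL1|MU0|ME1|BR0|rd1|wr2
(2) want 1×MEM +1rd +1wr — yes → AL1|MU0|ME0|BR0|rd0|wr1
(3) want 1×MEM +1rd +0wr — FU → AL1|MU0|ME0|BR0|rd0|wr1
(4) want 1×MEM +1rd +1wr — FU → AL1|MU0|ME0|BR0|rd0|wr1
(5) want 1×ALU +2rd +1wr — RD_PORT → AL1|MU0|ME0|BR0|rd0|wr1
(6) want 1×ALU +2rd +1wr — RD_PORT → AL1|MU0|ME0|BR0|rd0|wr1
(7) want 1×ALU +2rd +1wr — RD_PORT → AL1|MU0|ME0|BR0|rd0|wr1

reason(slot 4) = FU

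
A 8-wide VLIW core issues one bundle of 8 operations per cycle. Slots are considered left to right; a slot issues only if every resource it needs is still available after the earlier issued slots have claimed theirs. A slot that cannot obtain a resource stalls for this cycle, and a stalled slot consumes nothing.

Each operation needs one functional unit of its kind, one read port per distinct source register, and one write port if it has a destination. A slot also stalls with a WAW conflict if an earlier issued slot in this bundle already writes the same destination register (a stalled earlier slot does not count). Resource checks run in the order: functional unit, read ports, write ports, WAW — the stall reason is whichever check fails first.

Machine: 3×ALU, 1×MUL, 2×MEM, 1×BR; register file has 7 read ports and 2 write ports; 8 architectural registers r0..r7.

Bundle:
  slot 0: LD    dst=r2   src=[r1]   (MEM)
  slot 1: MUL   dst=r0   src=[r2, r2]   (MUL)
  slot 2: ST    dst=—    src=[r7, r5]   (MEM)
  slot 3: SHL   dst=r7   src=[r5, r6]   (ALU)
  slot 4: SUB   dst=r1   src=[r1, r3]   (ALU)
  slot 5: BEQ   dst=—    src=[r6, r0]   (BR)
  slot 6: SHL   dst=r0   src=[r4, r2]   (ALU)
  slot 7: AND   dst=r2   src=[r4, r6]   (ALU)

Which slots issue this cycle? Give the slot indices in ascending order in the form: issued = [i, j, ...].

slot 0 (MEM): ISSUE — free A3,Mu1,Ld1,B1 rp6 wp1
slot 1 (MUL): ISSUE — free A3,Mu0,Ld1,B1 rp5 wp0
slot 2 (MEM): ISSUE — free A3,Mu0,Ld0,B1 rp3 wp0
slot 3 (ALU): stall WR_PORT — free A3,Mu0,Ld0,B1 rp3 wp0
slot 4 (ALU): stall WR_PORT — free A3,Mu0,Ld0,B1 rp3 wp0
slot 5 (BR): ISSUE — free A3,Mu0,Ld0,B0 rp1 wp0
slot 6 (ALU): stall RD_PORT — free A3,Mu0,Ld0,B0 rp1 wp0
slot 7 (ALU): stall RD_PORT — free A3,Mu0,Ld0,B0 rp1 wp0

issued = [0, 1, 2, 5]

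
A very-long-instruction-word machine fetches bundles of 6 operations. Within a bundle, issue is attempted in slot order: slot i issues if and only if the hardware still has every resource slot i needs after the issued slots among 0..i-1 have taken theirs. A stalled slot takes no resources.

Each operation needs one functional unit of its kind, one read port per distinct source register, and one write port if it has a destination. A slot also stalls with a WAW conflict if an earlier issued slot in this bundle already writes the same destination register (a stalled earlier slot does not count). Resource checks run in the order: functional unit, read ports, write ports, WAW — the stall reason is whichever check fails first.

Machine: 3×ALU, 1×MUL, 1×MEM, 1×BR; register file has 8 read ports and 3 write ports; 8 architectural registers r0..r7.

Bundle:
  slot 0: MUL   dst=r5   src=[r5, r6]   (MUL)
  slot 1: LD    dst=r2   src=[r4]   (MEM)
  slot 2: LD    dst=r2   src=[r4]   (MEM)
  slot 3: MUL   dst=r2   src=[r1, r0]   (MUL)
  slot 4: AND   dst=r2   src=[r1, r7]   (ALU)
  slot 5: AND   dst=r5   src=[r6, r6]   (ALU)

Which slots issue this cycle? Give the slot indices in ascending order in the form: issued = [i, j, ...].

  0. MUL→r5 ⇒ go  {3A/0Mu/1Ld/1B | 6r 2w}
  1. MEM→r2 ⇒ go  {3A/0Mu/0Ld/1B | 5r 1w}
  2. MEM→r2 ⇒ no(FU)  {3A/0Mu/0Ld/1B | 5r 1w}
  3. MUL→r2 ⇒ no(FU)  {3A/0Mu/0Ld/1B | 5r 1w}
  4. ALU→r2 ⇒ no(WAW)  {3A/0Mu/0Ld/1B | 5r 1w}
  5. ALU→r5 ⇒ no(WAW)  {3A/0Mu/0Ld/1B | 5r 1w}

issued = [0, 1]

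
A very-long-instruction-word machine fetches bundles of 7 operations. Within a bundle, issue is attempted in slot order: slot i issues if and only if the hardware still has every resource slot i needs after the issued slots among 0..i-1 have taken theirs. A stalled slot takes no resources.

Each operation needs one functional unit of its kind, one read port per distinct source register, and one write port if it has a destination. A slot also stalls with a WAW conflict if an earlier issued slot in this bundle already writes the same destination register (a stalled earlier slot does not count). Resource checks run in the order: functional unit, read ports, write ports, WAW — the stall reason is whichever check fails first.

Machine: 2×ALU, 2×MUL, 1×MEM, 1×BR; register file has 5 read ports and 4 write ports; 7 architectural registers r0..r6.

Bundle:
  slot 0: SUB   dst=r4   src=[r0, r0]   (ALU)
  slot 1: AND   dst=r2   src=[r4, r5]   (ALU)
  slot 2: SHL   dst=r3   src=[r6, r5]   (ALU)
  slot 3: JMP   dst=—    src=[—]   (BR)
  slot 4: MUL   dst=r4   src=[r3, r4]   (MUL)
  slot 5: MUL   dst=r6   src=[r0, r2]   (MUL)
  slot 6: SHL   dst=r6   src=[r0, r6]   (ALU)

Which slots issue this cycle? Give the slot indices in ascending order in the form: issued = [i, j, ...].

slot 0 (ALU): ISSUE — free A1,Mu2,Ld1,B1 rp4 wp3
slot 1 (ALU): ISSUE — free A0,Mu2,Ld1,B1 rp2 wp2
slot 2 (ALU): stall FU — free A0,Mu2,Ld1,B1 rp2 wp2
slot 3 (BR): ISSUE — free A0,Mu2,Ld1,B0 rp2 wp2
slot 4 (MUL): stall WAW — free A0,Mu2,Ld1,B0 rp2 wp2
slot 5 (MUL): ISSUE — free A0,Mu1,Ld1,B0 rp0 wp1
slot 6 (ALU): stall FU — free A0,Mu1,Ld1,B0 rp0 wp1

issued = [0, 1, 3, 5]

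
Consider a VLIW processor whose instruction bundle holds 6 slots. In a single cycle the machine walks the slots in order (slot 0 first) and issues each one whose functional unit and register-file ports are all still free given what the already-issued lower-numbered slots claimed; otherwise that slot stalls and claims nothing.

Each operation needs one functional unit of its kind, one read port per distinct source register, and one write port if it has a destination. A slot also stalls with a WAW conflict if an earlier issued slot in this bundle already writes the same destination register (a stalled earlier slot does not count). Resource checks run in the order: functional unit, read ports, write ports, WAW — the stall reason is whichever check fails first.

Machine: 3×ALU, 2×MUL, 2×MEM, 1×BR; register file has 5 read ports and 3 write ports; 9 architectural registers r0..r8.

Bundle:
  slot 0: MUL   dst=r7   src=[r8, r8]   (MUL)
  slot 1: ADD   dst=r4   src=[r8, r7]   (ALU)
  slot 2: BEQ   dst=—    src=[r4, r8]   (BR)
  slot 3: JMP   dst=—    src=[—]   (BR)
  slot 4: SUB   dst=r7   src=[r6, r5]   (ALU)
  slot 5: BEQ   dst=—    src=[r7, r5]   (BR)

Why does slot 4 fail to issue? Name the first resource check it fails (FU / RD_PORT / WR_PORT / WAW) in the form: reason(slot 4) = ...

reason(slot 4) = RD_PORT

(0) want 1×MUL +1rd +1wr — yes → AL3|MU1|ME2|BR1|rd4|wr2
(1) want 1×ALU +2rd +1wr — yes → AL2|MU1|ME2|BR1|rd2|wr1
(2) want 1×BR +2rd +0wr — yes → AL2|MU1|ME2|BR0|rd0|wr1
(3) want 1×BR +0rd +0wr — FU → AL2|MU1|ME2|BR0|rd0|wr1
(4) want 1×ALU +2rd +1wr — RD_PORT → AL2|MU1|ME2|BR0|rd0|wr1
(5) want 1×BR +2rd +0wr — FU → AL2|MU1|ME2|BR0|rd0|wr1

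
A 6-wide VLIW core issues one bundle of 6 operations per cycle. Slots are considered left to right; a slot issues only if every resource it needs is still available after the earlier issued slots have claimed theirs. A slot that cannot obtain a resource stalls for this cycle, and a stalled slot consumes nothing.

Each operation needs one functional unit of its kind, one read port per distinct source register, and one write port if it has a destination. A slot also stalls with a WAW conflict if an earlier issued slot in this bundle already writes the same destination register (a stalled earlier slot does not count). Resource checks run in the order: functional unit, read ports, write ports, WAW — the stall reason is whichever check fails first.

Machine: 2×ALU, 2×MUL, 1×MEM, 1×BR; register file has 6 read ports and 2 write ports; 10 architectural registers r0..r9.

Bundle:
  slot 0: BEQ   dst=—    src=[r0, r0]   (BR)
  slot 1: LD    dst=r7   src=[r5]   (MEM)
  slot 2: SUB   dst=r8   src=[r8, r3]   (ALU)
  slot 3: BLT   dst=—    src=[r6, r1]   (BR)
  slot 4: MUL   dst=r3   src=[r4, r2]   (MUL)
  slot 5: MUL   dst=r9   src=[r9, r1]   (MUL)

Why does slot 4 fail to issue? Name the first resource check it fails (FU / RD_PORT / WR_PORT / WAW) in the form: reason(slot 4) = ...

(0) want 1×BR +1rd +0wr — yes → AL2|MU2|ME1|BR0|rd5|wr2
(1) want 1×MEM +1rd +1wr — yes → AL2|MU2|ME0|BR0|rd4|wr1
(2) want 1×ALU +2rd +1wr — yes → AL1|MU2|ME0|BR0|rd2|wr0
(3) want 1×BR +2rd +0wr — FU → AL1|MU2|ME0|BR0|rd2|wr0
(4) want 1×MUL +2rd +1wr — WR_PORT → AL1|MU2|ME0|BR0|rd2|wr0
(5) want 1×MUL +2rd +1wr — WR_PORT → AL1|MU2|ME0|BR0|rd2|wr0

reason(slot 4) = WR_PORT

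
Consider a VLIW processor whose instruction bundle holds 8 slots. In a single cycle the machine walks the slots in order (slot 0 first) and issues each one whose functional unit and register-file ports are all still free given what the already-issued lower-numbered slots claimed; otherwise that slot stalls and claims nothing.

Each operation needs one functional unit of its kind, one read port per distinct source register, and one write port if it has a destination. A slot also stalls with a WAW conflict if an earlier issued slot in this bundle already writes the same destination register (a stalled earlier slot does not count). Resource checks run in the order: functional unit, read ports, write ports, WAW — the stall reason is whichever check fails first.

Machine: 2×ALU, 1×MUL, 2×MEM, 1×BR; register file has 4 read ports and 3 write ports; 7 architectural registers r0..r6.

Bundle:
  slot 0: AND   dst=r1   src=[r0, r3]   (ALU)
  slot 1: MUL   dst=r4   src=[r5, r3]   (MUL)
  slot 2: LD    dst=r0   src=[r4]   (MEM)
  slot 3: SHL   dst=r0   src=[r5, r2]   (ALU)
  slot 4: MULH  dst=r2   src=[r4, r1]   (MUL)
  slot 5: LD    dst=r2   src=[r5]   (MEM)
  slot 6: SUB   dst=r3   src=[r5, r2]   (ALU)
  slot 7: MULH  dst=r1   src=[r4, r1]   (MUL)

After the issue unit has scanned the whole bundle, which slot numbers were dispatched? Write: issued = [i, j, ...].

issued = [0, 1]

#0 ALU src=r0,r3 dispatched  <A:1 Mu:1 Ld:2 B:1 rd:2 wr:2>
#1 MUL src=r5,r3 dispatched  <A:1 Mu:0 Ld:2 B:1 rd:0 wr:1>
#2 MEM src=r4 held:RD_PORT  <A:1 Mu:0 Ld:2 B:1 rd:0 wr:1>
#3 ALU src=r5,r2 held:RD_PORT  <A:1 Mu:0 Ld:2 B:1 rd:0 wr:1>
#4 MUL src=r4,r1 held:FU  <A:1 Mu:0 Ld:2 B:1 rd:0 wr:1>
#5 MEM src=r5 held:RD_PORT  <A:1 Mu:0 Ld:2 B:1 rd:0 wr:1>
#6 ALU src=r5,r2 held:RD_PORT  <A:1 Mu:0 Ld:2 B:1 rd:0 wr:1>
#7 MUL src=r4,r1 held:FU  <A:1 Mu:0 Ld:2 B:1 rd:0 wr:1>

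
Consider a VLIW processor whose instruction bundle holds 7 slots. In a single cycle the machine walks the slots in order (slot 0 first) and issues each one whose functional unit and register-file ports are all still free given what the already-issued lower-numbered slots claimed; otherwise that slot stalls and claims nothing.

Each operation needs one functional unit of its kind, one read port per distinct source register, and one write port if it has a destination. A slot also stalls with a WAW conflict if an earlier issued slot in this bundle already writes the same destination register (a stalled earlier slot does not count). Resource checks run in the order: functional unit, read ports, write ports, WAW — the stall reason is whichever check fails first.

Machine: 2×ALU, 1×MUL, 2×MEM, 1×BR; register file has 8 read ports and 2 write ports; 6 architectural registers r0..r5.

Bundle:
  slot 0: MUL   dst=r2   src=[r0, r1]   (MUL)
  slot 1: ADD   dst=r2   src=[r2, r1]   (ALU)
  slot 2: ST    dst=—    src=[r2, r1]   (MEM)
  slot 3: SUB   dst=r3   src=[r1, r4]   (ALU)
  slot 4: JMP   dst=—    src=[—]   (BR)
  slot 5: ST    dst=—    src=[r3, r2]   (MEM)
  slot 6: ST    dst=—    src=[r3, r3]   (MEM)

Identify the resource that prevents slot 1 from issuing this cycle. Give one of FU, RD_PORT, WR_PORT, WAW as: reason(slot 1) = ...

reason(slot 1) = WAW

  0. MUL→r2 ⇒ go  {2A/0Mu/2Ld/1B | 6r 1w}
  1. ALU→r2 ⇒ no(WAW)  {2A/0Mu/2Ld/1B | 6r 1w}
  2. MEM ⇒ go  {2A/0Mu/1Ld/1B | 4r 1w}
  3. ALU→r3 ⇒ go  {1A/0Mu/1Ld/1B | 2r 0w}
  4. BR ⇒ go  {1A/0Mu/1Ld/0B | 2r 0w}
  5. MEM ⇒ go  {1A/0Mu/0Ld/0B | 0r 0w}
  6. MEM ⇒ no(FU)  {1A/0Mu/0Ld/0B | 0r 0w}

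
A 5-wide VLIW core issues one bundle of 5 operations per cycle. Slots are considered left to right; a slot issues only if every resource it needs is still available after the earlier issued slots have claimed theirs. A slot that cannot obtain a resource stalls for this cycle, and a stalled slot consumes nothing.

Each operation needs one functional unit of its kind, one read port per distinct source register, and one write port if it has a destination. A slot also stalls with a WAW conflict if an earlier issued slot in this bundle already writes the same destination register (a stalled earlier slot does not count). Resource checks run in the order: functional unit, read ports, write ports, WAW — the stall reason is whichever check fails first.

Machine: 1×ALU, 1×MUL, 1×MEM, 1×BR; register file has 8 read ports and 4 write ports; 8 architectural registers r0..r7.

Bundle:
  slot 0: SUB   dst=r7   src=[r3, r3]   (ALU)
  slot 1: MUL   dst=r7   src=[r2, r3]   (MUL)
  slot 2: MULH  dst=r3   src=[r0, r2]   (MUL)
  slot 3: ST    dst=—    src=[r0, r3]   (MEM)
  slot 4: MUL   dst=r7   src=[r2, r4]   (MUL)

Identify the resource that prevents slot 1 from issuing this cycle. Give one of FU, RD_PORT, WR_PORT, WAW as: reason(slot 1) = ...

#0 ALU src=r3,r3 dispatched  <A:0 Mu:1 Ld:1 B:1 rd:7 wr:3>
#1 MUL src=r2,r3 held:WAW  <A:0 Mu:1 Ld:1 B:1 rd:7 wr:3>
#2 MUL src=r0,r2 dispatched  <A:0 Mu:0 Ld:1 B:1 rd:5 wr:2>
#3 MEM src=r0,r3 dispatched  <A:0 Mu:0 Ld:0 B:1 rd:3 wr:2>
#4 MUL src=r2,r4 held:FU  <A:0 Mu:0 Ld:0 B:1 rd:3 wr:2>

reason(slot 1) = WAW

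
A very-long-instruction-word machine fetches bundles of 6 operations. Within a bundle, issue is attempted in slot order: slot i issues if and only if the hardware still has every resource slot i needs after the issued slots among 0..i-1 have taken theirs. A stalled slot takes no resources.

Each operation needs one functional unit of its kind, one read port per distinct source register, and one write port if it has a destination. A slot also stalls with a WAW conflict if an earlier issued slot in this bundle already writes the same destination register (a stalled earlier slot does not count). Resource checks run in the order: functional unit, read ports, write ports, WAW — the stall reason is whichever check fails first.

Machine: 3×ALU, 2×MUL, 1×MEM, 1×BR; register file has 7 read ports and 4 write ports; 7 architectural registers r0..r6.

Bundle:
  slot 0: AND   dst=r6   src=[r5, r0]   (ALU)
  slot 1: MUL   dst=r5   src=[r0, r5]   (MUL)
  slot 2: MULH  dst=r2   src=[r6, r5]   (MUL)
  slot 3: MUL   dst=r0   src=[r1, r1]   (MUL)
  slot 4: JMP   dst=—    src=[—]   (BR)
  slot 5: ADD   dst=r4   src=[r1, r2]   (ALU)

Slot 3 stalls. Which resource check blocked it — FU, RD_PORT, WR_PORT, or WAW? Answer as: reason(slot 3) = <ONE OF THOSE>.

reason(slot 3) = FU

slot 0 (ALU): ISSUE — free A2,Mu2,Ld1,B1 rp5 wp3
slot 1 (MUL): ISSUE — free A2,Mu1,Ld1,B1 rp3 wp2
slot 2 (MUL): ISSUE — free A2,Mu0,Ld1,B1 rp1 wp1
slot 3 (MUL): stall FU — free A2,Mu0,Ld1,B1 rp1 wp1
slot 4 (BR): ISSUE — free A2,Mu0,Ld1,B0 rp1 wp1
slot 5 (ALU): stall RD_PORT — free A2,Mu0,Ld1,B0 rp1 wp1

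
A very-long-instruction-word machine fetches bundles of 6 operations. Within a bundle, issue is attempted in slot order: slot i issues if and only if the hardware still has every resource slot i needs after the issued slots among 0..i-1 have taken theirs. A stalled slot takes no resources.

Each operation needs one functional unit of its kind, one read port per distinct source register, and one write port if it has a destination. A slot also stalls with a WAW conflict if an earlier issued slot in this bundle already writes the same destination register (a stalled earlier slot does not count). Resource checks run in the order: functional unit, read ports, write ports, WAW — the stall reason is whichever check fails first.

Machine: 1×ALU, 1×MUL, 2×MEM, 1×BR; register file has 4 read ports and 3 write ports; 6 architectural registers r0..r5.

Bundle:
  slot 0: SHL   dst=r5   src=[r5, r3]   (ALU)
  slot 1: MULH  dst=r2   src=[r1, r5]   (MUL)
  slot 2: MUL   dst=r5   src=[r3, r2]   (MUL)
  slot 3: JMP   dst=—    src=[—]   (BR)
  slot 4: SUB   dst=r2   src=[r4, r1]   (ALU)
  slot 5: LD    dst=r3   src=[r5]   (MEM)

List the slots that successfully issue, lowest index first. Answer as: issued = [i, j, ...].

#0 ALU src=r5,r3 dispatched  <A:0 Mu:1 Ld:2 B:1 rd:2 wr:2>
#1 MUL src=r1,r5 dispatched  <A:0 Mu:0 Ld:2 B:1 rd:0 wr:1>
#2 MUL src=r3,r2 held:FU  <A:0 Mu:0 Ld:2 B:1 rd:0 wr:1>
#3 BR src=- dispatched  <A:0 Mu:0 Ld:2 B:0 rd:0 wr:1>
#4 ALU src=r4,r1 held:FU  <A:0 Mu:0 Ld:2 B:0 rd:0 wr:1>
#5 MEM src=r5 held:RD_PORT  <A:0 Mu:0 Ld:2 B:0 rd:0 wr:1>

issued = [0, 1, 3]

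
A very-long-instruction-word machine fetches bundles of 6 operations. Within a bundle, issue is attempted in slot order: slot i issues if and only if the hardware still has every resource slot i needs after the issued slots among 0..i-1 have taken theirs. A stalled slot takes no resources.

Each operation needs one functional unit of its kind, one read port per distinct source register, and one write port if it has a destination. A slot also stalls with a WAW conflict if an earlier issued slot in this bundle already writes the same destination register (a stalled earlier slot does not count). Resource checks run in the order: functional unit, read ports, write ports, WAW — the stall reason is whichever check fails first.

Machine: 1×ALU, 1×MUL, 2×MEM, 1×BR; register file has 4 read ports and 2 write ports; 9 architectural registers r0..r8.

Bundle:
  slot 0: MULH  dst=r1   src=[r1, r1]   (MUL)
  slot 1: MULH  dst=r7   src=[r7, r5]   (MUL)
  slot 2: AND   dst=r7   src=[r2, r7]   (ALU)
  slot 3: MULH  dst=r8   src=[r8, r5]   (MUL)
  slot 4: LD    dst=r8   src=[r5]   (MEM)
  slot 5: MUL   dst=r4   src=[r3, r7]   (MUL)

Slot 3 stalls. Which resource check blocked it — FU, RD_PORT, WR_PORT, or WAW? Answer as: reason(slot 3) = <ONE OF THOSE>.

slot 0 (MUL): ISSUE — free A1,Mu0,Ld2,B1 rp3 wp1
slot 1 (MUL): stall FU — free A1,Mu0,Ld2,B1 rp3 wp1
slot 2 (ALU): ISSUE — free A0,Mu0,Ld2,B1 rp1 wp0
slot 3 (MUL): stall FU — free A0,Mu0,Ld2,B1 rp1 wp0
slot 4 (MEM): stall WR_PORT — free A0,Mu0,Ld2,B1 rp1 wp0
slot 5 (MUL): stall FU — free A0,Mu0,Ld2,B1 rp1 wp0

reason(slot 3) = FU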